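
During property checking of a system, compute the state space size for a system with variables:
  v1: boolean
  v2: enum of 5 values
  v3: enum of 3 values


State space = product of domain sizes of all variables.
Domain sizes:
  v1 (boolean): 2
  v2 (enum of 5 values): 5
  v3 (enum of 3 values): 3
Product = 2 * 5 * 3 = 30

30


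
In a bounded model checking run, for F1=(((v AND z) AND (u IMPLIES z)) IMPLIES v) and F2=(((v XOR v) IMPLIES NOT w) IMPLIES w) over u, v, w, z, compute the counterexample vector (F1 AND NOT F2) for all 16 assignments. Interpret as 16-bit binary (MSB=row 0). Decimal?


F1 = (((v AND z) AND (u IMPLIES z)) IMPLIES v)
F2 = (((v XOR v) IMPLIES NOT w) IMPLIES w)
Counterexample to F1=>F2 is where F1=1 and F2=0.
Evaluate each row (bits = u,v,w,z, MSB first):
  row 0 [0000]: F1=1 F2=0 -> F1&~F2 -> 1
  row 1 [0001]: F1=1 F2=0 -> F1&~F2 -> 1
  row 2 [0010]: F1=1 F2=1 -> F1&~F2 -> 0
  row 3 [0011]: F1=1 F2=1 -> F1&~F2 -> 0
  row 4 [0100]: F1=1 F2=0 -> F1&~F2 -> 1
  row 5 [0101]: F1=1 F2=0 -> F1&~F2 -> 1
  row 6 [0110]: F1=1 F2=1 -> F1&~F2 -> 0
  row 7 [0111]: F1=1 F2=1 -> F1&~F2 -> 0
  row 8 [1000]: F1=1 F2=0 -> F1&~F2 -> 1
  row 9 [1001]: F1=1 F2=0 -> F1&~F2 -> 1
  row 10 [1010]: F1=1 F2=1 -> F1&~F2 -> 0
  row 11 [1011]: F1=1 F2=1 -> F1&~F2 -> 0
  row 12 [1100]: F1=1 F2=0 -> F1&~F2 -> 1
  row 13 [1101]: F1=1 F2=0 -> F1&~F2 -> 1
  row 14 [1110]: F1=1 F2=1 -> F1&~F2 -> 0
  row 15 [1111]: F1=1 F2=1 -> F1&~F2 -> 0
Full result column, 4 rows per line (u,v fixed per line; w,z runs 00..11 left to right):
  rows 0-3 [u,v=00]: 1100  = hex C
  rows 4-7 [u,v=01]: 1100  = hex C
  rows 8-11 [u,v=10]: 1100  = hex C
  rows 12-15 [u,v=11]: 1100  = hex C
Counterexample vector (row 0 .. row 15) = 1100110011001100
Output column grouped in 4s = 1100 1100 1100 1100 = 0xCCCC
Convert to decimal digit by digit (value = value*16 + digit):
  C -> 12
  12*16 + 12 (C) = 204
  204*16 + 12 (C) = 3276
  3276*16 + 12 (C) = 52428
Decimal = 52428

52428


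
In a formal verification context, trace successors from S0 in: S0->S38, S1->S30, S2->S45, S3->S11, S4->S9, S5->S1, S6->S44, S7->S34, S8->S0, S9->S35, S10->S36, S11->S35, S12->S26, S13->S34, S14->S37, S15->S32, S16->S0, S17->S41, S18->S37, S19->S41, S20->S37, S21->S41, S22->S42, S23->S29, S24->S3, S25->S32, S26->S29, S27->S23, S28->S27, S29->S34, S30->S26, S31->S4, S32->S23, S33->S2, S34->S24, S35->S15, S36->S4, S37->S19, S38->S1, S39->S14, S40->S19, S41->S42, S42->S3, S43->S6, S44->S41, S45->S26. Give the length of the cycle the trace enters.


Trace from S0 until a state repeats:
  S0 -> S38 -> S1 -> S30 -> S26 -> S29 -> S34 -> S24 -> S3 -> S11 -> S35 -> S15 -> S32 -> S23 -> S29
S29 first seen at step 5, revisited at step 14.
Cycle length = 14 - 5 = 9

9


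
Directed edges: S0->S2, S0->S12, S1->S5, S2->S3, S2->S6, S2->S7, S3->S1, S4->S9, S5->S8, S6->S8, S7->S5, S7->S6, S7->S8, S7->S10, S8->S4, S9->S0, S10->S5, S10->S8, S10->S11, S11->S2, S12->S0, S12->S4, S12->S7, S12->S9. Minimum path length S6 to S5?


BFS layer-by-layer from S6:
  dist 0: {S6}
  dist 1: {S8}
  dist 2: {S4}
  dist 3: {S9}
  dist 4: {S0}
  dist 5: {S2, S12}
  dist 6: {S3, S7}
  dist 7: {S1, S5, S10}
  -> S5 reached at distance 7
Shortest path length = 7

7


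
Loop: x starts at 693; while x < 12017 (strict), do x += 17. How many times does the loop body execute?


Step 1: x goes from 693 toward 12017 by 17; the body runs while x<12017, so iterations = ceil((bound-start)/step)
Step 2: Distance=11324
Step 3: ceil(11324/17)=667

667


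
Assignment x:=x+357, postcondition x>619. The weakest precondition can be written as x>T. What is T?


Formula: wp(x:=E, P) = P[E/x] (substitute E for x in postcondition)
Step 1: Postcondition: x>619
Step 2: Substitute x+357 for x: x+357>619
Step 3: Solve for x: x > 619-357 = 262

262


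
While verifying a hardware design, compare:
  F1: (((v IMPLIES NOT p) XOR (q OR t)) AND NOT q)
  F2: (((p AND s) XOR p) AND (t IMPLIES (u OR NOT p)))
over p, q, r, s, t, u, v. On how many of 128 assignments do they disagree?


F1 = (((v IMPLIES NOT p) XOR (q OR t)) AND NOT q)
F2 = (((p AND s) XOR p) AND (t IMPLIES (u OR NOT p)))
Evaluate both on each of 128 rows (bits = p,q,r,s,t,u,v):
  row 0 [0000000]: F1=1 F2=0 (differ) -> 1
  row 1 [0000001]: F1=1 F2=0 (differ) -> 1
  row 2 [0000010]: F1=1 F2=0 (differ) -> 1
  row 3 [0000011]: F1=1 F2=0 (differ) -> 1
  row 4 [0000100]: F1=0 F2=0 -> 0
  (every remaining row is evaluated the same way; all 128 results are listed next)
Full result column, 8 rows per line (p,q,r,s fixed per line; t,u,v runs 000..111 left to right):
  rows 0-7 [p,q,r,s=0000]: 11110000  (ones: 4)
  rows 8-15 [p,q,r,s=0001]: 11110000  (ones: 4)
  rows 16-23 [p,q,r,s=0010]: 11110000  (ones: 4)
  rows 24-31 [p,q,r,s=0011]: 11110000  (ones: 4)
  rows 32-39 [p,q,r,s=0100]: 00000000  (ones: 0)
  rows 40-47 [p,q,r,s=0101]: 00000000  (ones: 0)
  rows 48-55 [p,q,r,s=0110]: 00000000  (ones: 0)
  rows 56-63 [p,q,r,s=0111]: 00000000  (ones: 0)
  rows 64-71 [p,q,r,s=1000]: 01010110  (ones: 4)
  rows 72-79 [p,q,r,s=1001]: 10100101  (ones: 4)
  rows 80-87 [p,q,r,s=1010]: 01010110  (ones: 4)
  rows 88-95 [p,q,r,s=1011]: 10100101  (ones: 4)
  rows 96-103 [p,q,r,s=1100]: 11110011  (ones: 6)
  rows 104-111 [p,q,r,s=1101]: 00000000  (ones: 0)
  rows 112-119 [p,q,r,s=1110]: 11110011  (ones: 6)
  rows 120-127 [p,q,r,s=1111]: 00000000  (ones: 0)
Disagreements = 4+4+4+4+0+0+0+0+4+4+4+4+6+0+6+0 = 44

44


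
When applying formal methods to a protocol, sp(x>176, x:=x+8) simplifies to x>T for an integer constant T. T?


Formula: sp(P, x:=E) = exists old_x. (x = E[old_x/x]) AND P[old_x/x] (old_x is the value of x before the assignment; eliminate old_x by solving x = E[old_x/x] for old_x)
Step 1: Precondition P: x>176, i.e. old_x > 176
Step 2: Assignment gives x = old_x + 8, so old_x = x - 8
Step 3: Substitute into P: x - 8 > 176
Step 4: Simplify: x > 176+8 = 184

184


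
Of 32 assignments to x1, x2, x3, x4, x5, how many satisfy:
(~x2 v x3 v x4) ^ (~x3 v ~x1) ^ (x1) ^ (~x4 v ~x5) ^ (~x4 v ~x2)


CNF with 5 clauses over 5 vars (32 assignments).
An assignment satisfies CNF iff every clause has >=1 true literal.
Check each row (bits = x1,x2,x3,x4,x5; clause T/F shown):
  row 0 [00000]: clauses=TTFTT -> 0
  row 1 [00001]: clauses=TTFTT -> 0
  row 2 [00010]: clauses=TTFTT -> 0
  row 3 [00011]: clauses=TTFFT -> 0
  row 4 [00100]: clauses=TTFTT -> 0
  row 5 [00101]: clauses=TTFTT -> 0
  row 6 [00110]: clauses=TTFTT -> 0
  row 7 [00111]: clauses=TTFFT -> 0
  row 8 [01000]: clauses=FTFTT -> 0
  row 9 [01001]: clauses=FTFTT -> 0
  row 10 [01010]: clauses=TTFTF -> 0
  row 11 [01011]: clauses=TTFFF -> 0
  row 12 [01100]: clauses=TTFTT -> 0
  row 13 [01101]: clauses=TTFTT -> 0
  row 14 [01110]: clauses=TTFTF -> 0
  row 15 [01111]: clauses=TTFFF -> 0
  row 16 [10000]: clauses=TTTTT -> 1
  row 17 [10001]: clauses=TTTTT -> 1
  row 18 [10010]: clauses=TTTTT -> 1
  row 19 [10011]: clauses=TTTFT -> 0
  row 20 [10100]: clauses=TFTTT -> 0
  row 21 [10101]: clauses=TFTTT -> 0
  row 22 [10110]: clauses=TFTTT -> 0
  row 23 [10111]: clauses=TFTFT -> 0
  row 24 [11000]: clauses=FTTTT -> 0
  row 25 [11001]: clauses=FTTTT -> 0
  row 26 [11010]: clauses=TTTTF -> 0
  row 27 [11011]: clauses=TTTFF -> 0
  row 28 [11100]: clauses=TFTTT -> 0
  row 29 [11101]: clauses=TFTTT -> 0
  row 30 [11110]: clauses=TFTTF -> 0
  row 31 [11111]: clauses=TFTFF -> 0
Full result column, 8 rows per line (x1,x2 fixed per line; x3,x4,x5 runs 000..111 left to right):
  rows 0-7 [x1,x2=00]: 00000000  (ones: 0)
  rows 8-15 [x1,x2=01]: 00000000  (ones: 0)
  rows 16-23 [x1,x2=10]: 11100000  (ones: 3)
  rows 24-31 [x1,x2=11]: 00000000  (ones: 0)
Satisfying assignments = 0+0+3+0 = 3

3


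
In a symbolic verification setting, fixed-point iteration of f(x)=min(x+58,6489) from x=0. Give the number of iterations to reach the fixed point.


Step 1: x=0, cap=6489, increment=58
Step 2: x grows by 58 each step until capped at 6489; fixed point is x=6489
Step 3: iterations = ceil(6489/58) = 112

112


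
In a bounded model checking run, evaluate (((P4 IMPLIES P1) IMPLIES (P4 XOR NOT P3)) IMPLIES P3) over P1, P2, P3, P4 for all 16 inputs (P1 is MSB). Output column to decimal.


Formula: (((P4 IMPLIES P1) IMPLIES (P4 XOR NOT P3)) IMPLIES P3) over P1, P2, P3, P4 (16 rows)
Evaluate each row (bits = P1,P2,P3,P4, MSB first):
  row 0 [0000]: (((0 IMPLIES 0) IMPLIES (0 XOR NOT 0)) IMPLIES 0) -> 0
  row 1 [0001]: (((1 IMPLIES 0) IMPLIES (1 XOR NOT 0)) IMPLIES 0) -> 0
  row 2 [0010]: (((0 IMPLIES 0) IMPLIES (0 XOR NOT 1)) IMPLIES 1) -> 1
  row 3 [0011]: (((1 IMPLIES 0) IMPLIES (1 XOR NOT 1)) IMPLIES 1) -> 1
  row 4 [0100]: (((0 IMPLIES 0) IMPLIES (0 XOR NOT 0)) IMPLIES 0) -> 0
  row 5 [0101]: (((1 IMPLIES 0) IMPLIES (1 XOR NOT 0)) IMPLIES 0) -> 0
  row 6 [0110]: (((0 IMPLIES 0) IMPLIES (0 XOR NOT 1)) IMPLIES 1) -> 1
  row 7 [0111]: (((1 IMPLIES 0) IMPLIES (1 XOR NOT 1)) IMPLIES 1) -> 1
  row 8 [1000]: (((0 IMPLIES 1) IMPLIES (0 XOR NOT 0)) IMPLIES 0) -> 0
  row 9 [1001]: (((1 IMPLIES 1) IMPLIES (1 XOR NOT 0)) IMPLIES 0) -> 1
  row 10 [1010]: (((0 IMPLIES 1) IMPLIES (0 XOR NOT 1)) IMPLIES 1) -> 1
  row 11 [1011]: (((1 IMPLIES 1) IMPLIES (1 XOR NOT 1)) IMPLIES 1) -> 1
  row 12 [1100]: (((0 IMPLIES 1) IMPLIES (0 XOR NOT 0)) IMPLIES 0) -> 0
  row 13 [1101]: (((1 IMPLIES 1) IMPLIES (1 XOR NOT 0)) IMPLIES 0) -> 1
  row 14 [1110]: (((0 IMPLIES 1) IMPLIES (0 XOR NOT 1)) IMPLIES 1) -> 1
  row 15 [1111]: (((1 IMPLIES 1) IMPLIES (1 XOR NOT 1)) IMPLIES 1) -> 1
Full result column, 4 rows per line (P1,P2 fixed per line; P3,P4 runs 00..11 left to right):
  rows 0-3 [P1,P2=00]: 0011  = hex 3
  rows 4-7 [P1,P2=01]: 0011  = hex 3
  rows 8-11 [P1,P2=10]: 0111  = hex 7
  rows 12-15 [P1,P2=11]: 0111  = hex 7
Output column (row 0 .. row 15) = 0011001101110111
Output column grouped in 4s = 0011 0011 0111 0111 = 0x3377
Convert to decimal digit by digit (value = value*16 + digit):
  3 -> 3
  3*16 + 3 = 51
  51*16 + 7 = 823
  823*16 + 7 = 13175
Decimal = 13175

13175


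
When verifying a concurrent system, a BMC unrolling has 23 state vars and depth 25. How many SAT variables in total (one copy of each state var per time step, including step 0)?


BMC unrolls to depth k, creating one copy of each state var for steps 0..k.
Step count = 25 + 1 = 26 (steps 0 through 25)
Vars per step = 23
Total = 23 * 26 = 598

598


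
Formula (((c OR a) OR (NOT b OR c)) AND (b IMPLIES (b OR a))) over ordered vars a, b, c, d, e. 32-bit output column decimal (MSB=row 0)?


Formula: (((c OR a) OR (NOT b OR c)) AND (b IMPLIES (b OR a))) over a, b, c, d, e (32 rows)
Evaluate each row (bits = a,b,c,d,e, MSB first):
  row 0 [00000]: (((0 OR 0) OR (NOT 0 OR 0)) AND (0 IMPLIES (0 OR 0))) -> 1
  row 1 [00001]: (((0 OR 0) OR (NOT 0 OR 0)) AND (0 IMPLIES (0 OR 0))) -> 1
  row 2 [00010]: (((0 OR 0) OR (NOT 0 OR 0)) AND (0 IMPLIES (0 OR 0))) -> 1
  row 3 [00011]: (((0 OR 0) OR (NOT 0 OR 0)) AND (0 IMPLIES (0 OR 0))) -> 1
  row 4 [00100]: (((1 OR 0) OR (NOT 0 OR 1)) AND (0 IMPLIES (0 OR 0))) -> 1
  row 5 [00101]: (((1 OR 0) OR (NOT 0 OR 1)) AND (0 IMPLIES (0 OR 0))) -> 1
  row 6 [00110]: (((1 OR 0) OR (NOT 0 OR 1)) AND (0 IMPLIES (0 OR 0))) -> 1
  row 7 [00111]: (((1 OR 0) OR (NOT 0 OR 1)) AND (0 IMPLIES (0 OR 0))) -> 1
  row 8 [01000]: (((0 OR 0) OR (NOT 1 OR 0)) AND (1 IMPLIES (1 OR 0))) -> 0
  row 9 [01001]: (((0 OR 0) OR (NOT 1 OR 0)) AND (1 IMPLIES (1 OR 0))) -> 0
  row 10 [01010]: (((0 OR 0) OR (NOT 1 OR 0)) AND (1 IMPLIES (1 OR 0))) -> 0
  row 11 [01011]: (((0 OR 0) OR (NOT 1 OR 0)) AND (1 IMPLIES (1 OR 0))) -> 0
  row 12 [01100]: (((1 OR 0) OR (NOT 1 OR 1)) AND (1 IMPLIES (1 OR 0))) -> 1
  row 13 [01101]: (((1 OR 0) OR (NOT 1 OR 1)) AND (1 IMPLIES (1 OR 0))) -> 1
  row 14 [01110]: (((1 OR 0) OR (NOT 1 OR 1)) AND (1 IMPLIES (1 OR 0))) -> 1
  row 15 [01111]: (((1 OR 0) OR (NOT 1 OR 1)) AND (1 IMPLIES (1 OR 0))) -> 1
  row 16 [10000]: (((0 OR 1) OR (NOT 0 OR 0)) AND (0 IMPLIES (0 OR 1))) -> 1
  row 17 [10001]: (((0 OR 1) OR (NOT 0 OR 0)) AND (0 IMPLIES (0 OR 1))) -> 1
  row 18 [10010]: (((0 OR 1) OR (NOT 0 OR 0)) AND (0 IMPLIES (0 OR 1))) -> 1
  row 19 [10011]: (((0 OR 1) OR (NOT 0 OR 0)) AND (0 IMPLIES (0 OR 1))) -> 1
  row 20 [10100]: (((1 OR 1) OR (NOT 0 OR 1)) AND (0 IMPLIES (0 OR 1))) -> 1
  row 21 [10101]: (((1 OR 1) OR (NOT 0 OR 1)) AND (0 IMPLIES (0 OR 1))) -> 1
  row 22 [10110]: (((1 OR 1) OR (NOT 0 OR 1)) AND (0 IMPLIES (0 OR 1))) -> 1
  row 23 [10111]: (((1 OR 1) OR (NOT 0 OR 1)) AND (0 IMPLIES (0 OR 1))) -> 1
  row 24 [11000]: (((0 OR 1) OR (NOT 1 OR 0)) AND (1 IMPLIES (1 OR 1))) -> 1
  row 25 [11001]: (((0 OR 1) OR (NOT 1 OR 0)) AND (1 IMPLIES (1 OR 1))) -> 1
  row 26 [11010]: (((0 OR 1) OR (NOT 1 OR 0)) AND (1 IMPLIES (1 OR 1))) -> 1
  row 27 [11011]: (((0 OR 1) OR (NOT 1 OR 0)) AND (1 IMPLIES (1 OR 1))) -> 1
  row 28 [11100]: (((1 OR 1) OR (NOT 1 OR 1)) AND (1 IMPLIES (1 OR 1))) -> 1
  row 29 [11101]: (((1 OR 1) OR (NOT 1 OR 1)) AND (1 IMPLIES (1 OR 1))) -> 1
  row 30 [11110]: (((1 OR 1) OR (NOT 1 OR 1)) AND (1 IMPLIES (1 OR 1))) -> 1
  row 31 [11111]: (((1 OR 1) OR (NOT 1 OR 1)) AND (1 IMPLIES (1 OR 1))) -> 1
Full result column, 4 rows per line (a,b,c fixed per line; d,e runs 00..11 left to right):
  rows 0-3 [a,b,c=000]: 1111  = hex F
  rows 4-7 [a,b,c=001]: 1111  = hex F
  rows 8-11 [a,b,c=010]: 0000  = hex 0
  rows 12-15 [a,b,c=011]: 1111  = hex F
  rows 16-19 [a,b,c=100]: 1111  = hex F
  rows 20-23 [a,b,c=101]: 1111  = hex F
  rows 24-27 [a,b,c=110]: 1111  = hex F
  rows 28-31 [a,b,c=111]: 1111  = hex F
Output column (row 0 .. row 31) = 11111111000011111111111111111111
Output column grouped in 4s = 1111 1111 0000 1111 1111 1111 1111 1111 = 0xFF0FFFFF
Convert to decimal digit by digit (value = value*16 + digit):
  F -> 15
  15*16 + 15 (F) = 255
  255*16 + 0 = 4080
  4080*16 + 15 (F) = 65295
  65295*16 + 15 (F) = 1044735
  1044735*16 + 15 (F) = 16715775
  16715775*16 + 15 (F) = 267452415
  267452415*16 + 15 (F) = 4279238655
Decimal = 4279238655

4279238655


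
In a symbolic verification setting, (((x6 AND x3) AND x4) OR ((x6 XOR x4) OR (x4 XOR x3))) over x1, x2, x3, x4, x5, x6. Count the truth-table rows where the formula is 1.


Formula: (((x6 AND x3) AND x4) OR ((x6 XOR x4) OR (x4 XOR x3))) over 6 vars (64 rows)
Evaluate each row (x1, x2, x3, x4, x5, x6 as bits, MSB first):
  row 0 [000000]: (((0 AND 0) AND 0) OR ((0 XOR 0) OR (0 XOR 0))) -> 0
  row 1 [000001]: (((1 AND 0) AND 0) OR ((1 XOR 0) OR (0 XOR 0))) -> 1
  row 2 [000010]: (((0 AND 0) AND 0) OR ((0 XOR 0) OR (0 XOR 0))) -> 0
  row 3 [000011]: (((1 AND 0) AND 0) OR ((1 XOR 0) OR (0 XOR 0))) -> 1
  row 4 [000100]: (((0 AND 0) AND 1) OR ((0 XOR 1) OR (1 XOR 0))) -> 1
  (every remaining row is evaluated the same way; all 64 results are listed next)
Full result column, 8 rows per line (x1,x2,x3 fixed per line; x4,x5,x6 runs 000..111 left to right):
  rows 0-7 [x1,x2,x3=000]: 01011111  (ones: 6)
  rows 8-15 [x1,x2,x3=001]: 11111111  (ones: 8)
  rows 16-23 [x1,x2,x3=010]: 01011111  (ones: 6)
  rows 24-31 [x1,x2,x3=011]: 11111111  (ones: 8)
  rows 32-39 [x1,x2,x3=100]: 01011111  (ones: 6)
  rows 40-47 [x1,x2,x3=101]: 11111111  (ones: 8)
  rows 48-55 [x1,x2,x3=110]: 01011111  (ones: 6)
  rows 56-63 [x1,x2,x3=111]: 11111111  (ones: 8)
Count of 1-rows = 6+8+6+8+6+8+6+8 = 56

56


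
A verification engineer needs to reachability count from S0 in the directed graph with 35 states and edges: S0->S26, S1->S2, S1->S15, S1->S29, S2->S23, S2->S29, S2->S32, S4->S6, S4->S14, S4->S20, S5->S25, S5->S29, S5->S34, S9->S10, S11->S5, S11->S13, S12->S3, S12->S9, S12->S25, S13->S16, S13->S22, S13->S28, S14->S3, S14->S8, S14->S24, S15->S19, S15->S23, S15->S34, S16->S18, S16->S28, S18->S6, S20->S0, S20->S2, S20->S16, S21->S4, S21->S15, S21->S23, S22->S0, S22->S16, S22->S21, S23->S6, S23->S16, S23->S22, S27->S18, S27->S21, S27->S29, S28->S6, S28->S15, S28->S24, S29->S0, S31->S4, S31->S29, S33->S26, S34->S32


BFS from S0:
  layer 0: {S0}
  layer 1: {S26}
Reachable set: {S0, S26}
Count = 2

2


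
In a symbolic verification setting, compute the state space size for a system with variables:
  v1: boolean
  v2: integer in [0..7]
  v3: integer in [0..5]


State space = product of domain sizes of all variables.
Domain sizes:
  v1 (boolean): 2
  v2 (integer in [0..7]): 8
  v3 (integer in [0..5]): 6
Product = 2 * 8 * 6 = 96

96


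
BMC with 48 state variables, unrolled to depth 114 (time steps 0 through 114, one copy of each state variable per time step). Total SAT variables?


BMC unrolls to depth k, creating one copy of each state var for steps 0..k.
Step count = 114 + 1 = 115 (steps 0 through 114)
Vars per step = 48
Total = 48 * 115 = 5520

5520


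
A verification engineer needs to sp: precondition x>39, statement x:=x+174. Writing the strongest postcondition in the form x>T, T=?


Formula: sp(P, x:=E) = exists old_x. (x = E[old_x/x]) AND P[old_x/x] (old_x is the value of x before the assignment; eliminate old_x by solving x = E[old_x/x] for old_x)
Step 1: Precondition P: x>39, i.e. old_x > 39
Step 2: Assignment gives x = old_x + 174, so old_x = x - 174
Step 3: Substitute into P: x - 174 > 39
Step 4: Simplify: x > 39+174 = 213

213


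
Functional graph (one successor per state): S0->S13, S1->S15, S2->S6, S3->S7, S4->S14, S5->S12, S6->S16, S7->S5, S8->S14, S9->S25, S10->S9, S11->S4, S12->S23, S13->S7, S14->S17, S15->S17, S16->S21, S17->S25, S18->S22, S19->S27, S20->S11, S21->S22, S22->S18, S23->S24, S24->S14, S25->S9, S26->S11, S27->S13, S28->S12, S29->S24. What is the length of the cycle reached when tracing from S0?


Trace from S0 until a state repeats:
  S0 -> S13 -> S7 -> S5 -> S12 -> S23 -> S24 -> S14 -> S17 -> S25 -> S9 -> S25
S25 first seen at step 9, revisited at step 11.
Cycle length = 11 - 9 = 2

2


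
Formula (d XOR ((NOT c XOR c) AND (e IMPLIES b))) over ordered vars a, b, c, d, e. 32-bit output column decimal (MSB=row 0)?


Formula: (d XOR ((NOT c XOR c) AND (e IMPLIES b))) over a, b, c, d, e (32 rows)
Evaluate each row (bits = a,b,c,d,e, MSB first):
  row 0 [00000]: (0 XOR ((NOT 0 XOR 0) AND (0 IMPLIES 0))) -> 1
  row 1 [00001]: (0 XOR ((NOT 0 XOR 0) AND (1 IMPLIES 0))) -> 0
  row 2 [00010]: (1 XOR ((NOT 0 XOR 0) AND (0 IMPLIES 0))) -> 0
  row 3 [00011]: (1 XOR ((NOT 0 XOR 0) AND (1 IMPLIES 0))) -> 1
  row 4 [00100]: (0 XOR ((NOT 1 XOR 1) AND (0 IMPLIES 0))) -> 1
  row 5 [00101]: (0 XOR ((NOT 1 XOR 1) AND (1 IMPLIES 0))) -> 0
  row 6 [00110]: (1 XOR ((NOT 1 XOR 1) AND (0 IMPLIES 0))) -> 0
  row 7 [00111]: (1 XOR ((NOT 1 XOR 1) AND (1 IMPLIES 0))) -> 1
  row 8 [01000]: (0 XOR ((NOT 0 XOR 0) AND (0 IMPLIES 1))) -> 1
  row 9 [01001]: (0 XOR ((NOT 0 XOR 0) AND (1 IMPLIES 1))) -> 1
  row 10 [01010]: (1 XOR ((NOT 0 XOR 0) AND (0 IMPLIES 1))) -> 0
  row 11 [01011]: (1 XOR ((NOT 0 XOR 0) AND (1 IMPLIES 1))) -> 0
  row 12 [01100]: (0 XOR ((NOT 1 XOR 1) AND (0 IMPLIES 1))) -> 1
  row 13 [01101]: (0 XOR ((NOT 1 XOR 1) AND (1 IMPLIES 1))) -> 1
  row 14 [01110]: (1 XOR ((NOT 1 XOR 1) AND (0 IMPLIES 1))) -> 0
  row 15 [01111]: (1 XOR ((NOT 1 XOR 1) AND (1 IMPLIES 1))) -> 0
  row 16 [10000]: (0 XOR ((NOT 0 XOR 0) AND (0 IMPLIES 0))) -> 1
  row 17 [10001]: (0 XOR ((NOT 0 XOR 0) AND (1 IMPLIES 0))) -> 0
  row 18 [10010]: (1 XOR ((NOT 0 XOR 0) AND (0 IMPLIES 0))) -> 0
  row 19 [10011]: (1 XOR ((NOT 0 XOR 0) AND (1 IMPLIES 0))) -> 1
  row 20 [10100]: (0 XOR ((NOT 1 XOR 1) AND (0 IMPLIES 0))) -> 1
  row 21 [10101]: (0 XOR ((NOT 1 XOR 1) AND (1 IMPLIES 0))) -> 0
  row 22 [10110]: (1 XOR ((NOT 1 XOR 1) AND (0 IMPLIES 0))) -> 0
  row 23 [10111]: (1 XOR ((NOT 1 XOR 1) AND (1 IMPLIES 0))) -> 1
  row 24 [11000]: (0 XOR ((NOT 0 XOR 0) AND (0 IMPLIES 1))) -> 1
  row 25 [11001]: (0 XOR ((NOT 0 XOR 0) AND (1 IMPLIES 1))) -> 1
  row 26 [11010]: (1 XOR ((NOT 0 XOR 0) AND (0 IMPLIES 1))) -> 0
  row 27 [11011]: (1 XOR ((NOT 0 XOR 0) AND (1 IMPLIES 1))) -> 0
  row 28 [11100]: (0 XOR ((NOT 1 XOR 1) AND (0 IMPLIES 1))) -> 1
  row 29 [11101]: (0 XOR ((NOT 1 XOR 1) AND (1 IMPLIES 1))) -> 1
  row 30 [11110]: (1 XOR ((NOT 1 XOR 1) AND (0 IMPLIES 1))) -> 0
  row 31 [11111]: (1 XOR ((NOT 1 XOR 1) AND (1 IMPLIES 1))) -> 0
Full result column, 4 rows per line (a,b,c fixed per line; d,e runs 00..11 left to right):
  rows 0-3 [a,b,c=000]: 1001  = hex 9
  rows 4-7 [a,b,c=001]: 1001  = hex 9
  rows 8-11 [a,b,c=010]: 1100  = hex C
  rows 12-15 [a,b,c=011]: 1100  = hex C
  rows 16-19 [a,b,c=100]: 1001  = hex 9
  rows 20-23 [a,b,c=101]: 1001  = hex 9
  rows 24-27 [a,b,c=110]: 1100  = hex C
  rows 28-31 [a,b,c=111]: 1100  = hex C
Output column (row 0 .. row 31) = 10011001110011001001100111001100
Output column grouped in 4s = 1001 1001 1100 1100 1001 1001 1100 1100 = 0x99CC99CC
Convert to decimal digit by digit (value = value*16 + digit):
  9 -> 9
  9*16 + 9 = 153
  153*16 + 12 (C) = 2460
  2460*16 + 12 (C) = 39372
  39372*16 + 9 = 629961
  629961*16 + 9 = 10079385
  10079385*16 + 12 (C) = 161270172
  161270172*16 + 12 (C) = 2580322764
Decimal = 2580322764

2580322764


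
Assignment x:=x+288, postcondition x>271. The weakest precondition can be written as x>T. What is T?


Formula: wp(x:=E, P) = P[E/x] (substitute E for x in postcondition)
Step 1: Postcondition: x>271
Step 2: Substitute x+288 for x: x+288>271
Step 3: Solve for x: x > 271-288 = -17

-17


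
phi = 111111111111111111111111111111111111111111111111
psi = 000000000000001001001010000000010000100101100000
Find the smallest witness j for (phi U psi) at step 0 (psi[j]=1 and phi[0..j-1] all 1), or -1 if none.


(phi U psi) at 0: need smallest j with psi[j]=1 and phi[i]=1 for all i in [0,j).
Scan from step 0:
  step 0: phi=1, psi=0 -> continue
  step 1: phi=1, psi=0 -> continue
  step 2: phi=1, psi=0 -> continue
  step 3: phi=1, psi=0 -> continue
  step 14: psi=1 and phi held for [0,14) -> witness found
Witness step = 14

14


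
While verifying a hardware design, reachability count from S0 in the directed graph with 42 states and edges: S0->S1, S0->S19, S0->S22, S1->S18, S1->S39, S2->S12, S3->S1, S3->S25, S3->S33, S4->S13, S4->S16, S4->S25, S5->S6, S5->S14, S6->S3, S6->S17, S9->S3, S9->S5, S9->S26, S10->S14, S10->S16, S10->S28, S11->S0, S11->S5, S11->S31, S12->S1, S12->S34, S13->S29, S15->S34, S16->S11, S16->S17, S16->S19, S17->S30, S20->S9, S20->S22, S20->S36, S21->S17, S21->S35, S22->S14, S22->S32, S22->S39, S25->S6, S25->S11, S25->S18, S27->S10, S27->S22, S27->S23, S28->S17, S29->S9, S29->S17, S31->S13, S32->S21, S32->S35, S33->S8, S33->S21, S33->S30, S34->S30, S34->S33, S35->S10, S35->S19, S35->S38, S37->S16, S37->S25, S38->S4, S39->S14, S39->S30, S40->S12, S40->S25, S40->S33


BFS from S0:
  layer 0: {S0}
  layer 1: {S1, S19, S22}
  layer 2: {S14, S18, S32, S39}
  layer 3: {S21, S30, S35}
  layer 4: {S10, S17, S38}
  layer 5: {S4, S16, S28}
  layer 6: {S11, S13, S25}
  layer 7: {S5, S6, S29, S31}
  layer 8: {S3, S9}
  layer 9: {S26, S33}
  layer 10: {S8}
Reachable set: {S0, S1, S3, S4, S5, S6, S8, S9, S10, S11, S13, S14, S16, S17, S18, S19, S21, S22, S25, S26, S28, S29, S30, S31, S32, S33, S35, S38, S39}
Count = 29

29


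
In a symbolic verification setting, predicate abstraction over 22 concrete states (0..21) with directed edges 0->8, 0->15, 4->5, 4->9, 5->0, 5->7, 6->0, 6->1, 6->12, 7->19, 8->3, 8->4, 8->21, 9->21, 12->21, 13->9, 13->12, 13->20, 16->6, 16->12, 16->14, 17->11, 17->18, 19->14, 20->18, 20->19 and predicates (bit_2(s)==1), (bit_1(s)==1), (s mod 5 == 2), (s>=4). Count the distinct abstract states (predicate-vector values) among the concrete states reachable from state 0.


BFS from 0:
Concrete reachable: {0, 3, 4, 5, 7, 8, 9, 14, 15, 19, 21}
Abstract via predicates (bit_2(s)==1), (bit_1(s)==1), (s mod 5 == 2), (s>=4):
  (0,0,0,0) <- {0}
  (0,0,0,1) <- {8, 9}
  (0,1,0,0) <- {3}
  (0,1,0,1) <- {19}
  (1,0,0,1) <- {4, 5, 21}
  (1,1,0,1) <- {14, 15}
  (1,1,1,1) <- {7}
Distinct abstract states = 7

7


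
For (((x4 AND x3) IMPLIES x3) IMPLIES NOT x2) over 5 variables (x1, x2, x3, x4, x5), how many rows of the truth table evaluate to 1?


Formula: (((x4 AND x3) IMPLIES x3) IMPLIES NOT x2) over 5 vars (32 rows)
Evaluate each row (x1, x2, x3, x4, x5 as bits, MSB first):
  row 0 [00000]: (((0 AND 0) IMPLIES 0) IMPLIES NOT 0) -> 1
  row 1 [00001]: (((0 AND 0) IMPLIES 0) IMPLIES NOT 0) -> 1
  row 2 [00010]: (((1 AND 0) IMPLIES 0) IMPLIES NOT 0) -> 1
  row 3 [00011]: (((1 AND 0) IMPLIES 0) IMPLIES NOT 0) -> 1
  row 4 [00100]: (((0 AND 1) IMPLIES 1) IMPLIES NOT 0) -> 1
  row 5 [00101]: (((0 AND 1) IMPLIES 1) IMPLIES NOT 0) -> 1
  row 6 [00110]: (((1 AND 1) IMPLIES 1) IMPLIES NOT 0) -> 1
  row 7 [00111]: (((1 AND 1) IMPLIES 1) IMPLIES NOT 0) -> 1
  row 8 [01000]: (((0 AND 0) IMPLIES 0) IMPLIES NOT 1) -> 0
  row 9 [01001]: (((0 AND 0) IMPLIES 0) IMPLIES NOT 1) -> 0
  row 10 [01010]: (((1 AND 0) IMPLIES 0) IMPLIES NOT 1) -> 0
  row 11 [01011]: (((1 AND 0) IMPLIES 0) IMPLIES NOT 1) -> 0
  row 12 [01100]: (((0 AND 1) IMPLIES 1) IMPLIES NOT 1) -> 0
  row 13 [01101]: (((0 AND 1) IMPLIES 1) IMPLIES NOT 1) -> 0
  row 14 [01110]: (((1 AND 1) IMPLIES 1) IMPLIES NOT 1) -> 0
  row 15 [01111]: (((1 AND 1) IMPLIES 1) IMPLIES NOT 1) -> 0
  row 16 [10000]: (((0 AND 0) IMPLIES 0) IMPLIES NOT 0) -> 1
  row 17 [10001]: (((0 AND 0) IMPLIES 0) IMPLIES NOT 0) -> 1
  row 18 [10010]: (((1 AND 0) IMPLIES 0) IMPLIES NOT 0) -> 1
  row 19 [10011]: (((1 AND 0) IMPLIES 0) IMPLIES NOT 0) -> 1
  row 20 [10100]: (((0 AND 1) IMPLIES 1) IMPLIES NOT 0) -> 1
  row 21 [10101]: (((0 AND 1) IMPLIES 1) IMPLIES NOT 0) -> 1
  row 22 [10110]: (((1 AND 1) IMPLIES 1) IMPLIES NOT 0) -> 1
  row 23 [10111]: (((1 AND 1) IMPLIES 1) IMPLIES NOT 0) -> 1
  row 24 [11000]: (((0 AND 0) IMPLIES 0) IMPLIES NOT 1) -> 0
  row 25 [11001]: (((0 AND 0) IMPLIES 0) IMPLIES NOT 1) -> 0
  row 26 [11010]: (((1 AND 0) IMPLIES 0) IMPLIES NOT 1) -> 0
  row 27 [11011]: (((1 AND 0) IMPLIES 0) IMPLIES NOT 1) -> 0
  row 28 [11100]: (((0 AND 1) IMPLIES 1) IMPLIES NOT 1) -> 0
  row 29 [11101]: (((0 AND 1) IMPLIES 1) IMPLIES NOT 1) -> 0
  row 30 [11110]: (((1 AND 1) IMPLIES 1) IMPLIES NOT 1) -> 0
  row 31 [11111]: (((1 AND 1) IMPLIES 1) IMPLIES NOT 1) -> 0
Full result column, 8 rows per line (x1,x2 fixed per line; x3,x4,x5 runs 000..111 left to right):
  rows 0-7 [x1,x2=00]: 11111111  (ones: 8)
  rows 8-15 [x1,x2=01]: 00000000  (ones: 0)
  rows 16-23 [x1,x2=10]: 11111111  (ones: 8)
  rows 24-31 [x1,x2=11]: 00000000  (ones: 0)
Count of 1-rows = 8+0+8+0 = 16

16


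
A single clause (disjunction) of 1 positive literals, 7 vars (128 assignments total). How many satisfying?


Step 1: Total=2^7=128
Step 2: Unsat when all 1 false: 2^6=64
Step 3: Sat=128-64=64

64


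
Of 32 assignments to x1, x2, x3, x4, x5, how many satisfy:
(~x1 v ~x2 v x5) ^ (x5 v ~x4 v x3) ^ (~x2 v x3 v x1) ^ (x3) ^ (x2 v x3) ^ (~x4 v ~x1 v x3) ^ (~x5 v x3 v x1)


CNF with 7 clauses over 5 vars (32 assignments).
An assignment satisfies CNF iff every clause has >=1 true literal.
Check each row (bits = x1,x2,x3,x4,x5; clause T/F shown):
  row 0 [00000]: clauses=TTTFFTT -> 0
  row 1 [00001]: clauses=TTTFFTF -> 0
  row 2 [00010]: clauses=TFTFFTT -> 0
  row 3 [00011]: clauses=TTTFFTF -> 0
  row 4 [00100]: clauses=TTTTTTT -> 1
  row 5 [00101]: clauses=TTTTTTT -> 1
  row 6 [00110]: clauses=TTTTTTT -> 1
  row 7 [00111]: clauses=TTTTTTT -> 1
  row 8 [01000]: clauses=TTFFTTT -> 0
  row 9 [01001]: clauses=TTFFTTF -> 0
  row 10 [01010]: clauses=TFFFTTT -> 0
  row 11 [01011]: clauses=TTFFTTF -> 0
  row 12 [01100]: clauses=TTTTTTT -> 1
  row 13 [01101]: clauses=TTTTTTT -> 1
  row 14 [01110]: clauses=TTTTTTT -> 1
  row 15 [01111]: clauses=TTTTTTT -> 1
  row 16 [10000]: clauses=TTTFFTT -> 0
  row 17 [10001]: clauses=TTTFFTT -> 0
  row 18 [10010]: clauses=TFTFFFT -> 0
  row 19 [10011]: clauses=TTTFFFT -> 0
  row 20 [10100]: clauses=TTTTTTT -> 1
  row 21 [10101]: clauses=TTTTTTT -> 1
  row 22 [10110]: clauses=TTTTTTT -> 1
  row 23 [10111]: clauses=TTTTTTT -> 1
  row 24 [11000]: clauses=FTTFTTT -> 0
  row 25 [11001]: clauses=TTTFTTT -> 0
  row 26 [11010]: clauses=FFTFTFT -> 0
  row 27 [11011]: clauses=TTTFTFT -> 0
  row 28 [11100]: clauses=FTTTTTT -> 0
  row 29 [11101]: clauses=TTTTTTT -> 1
  row 30 [11110]: clauses=FTTTTTT -> 0
  row 31 [11111]: clauses=TTTTTTT -> 1
Full result column, 8 rows per line (x1,x2 fixed per line; x3,x4,x5 runs 000..111 left to right):
  rows 0-7 [x1,x2=00]: 00001111  (ones: 4)
  rows 8-15 [x1,x2=01]: 00001111  (ones: 4)
  rows 16-23 [x1,x2=10]: 00001111  (ones: 4)
  rows 24-31 [x1,x2=11]: 00000101  (ones: 2)
Satisfying assignments = 4+4+4+2 = 14

14


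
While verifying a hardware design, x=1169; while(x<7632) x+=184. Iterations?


Step 1: x goes from 1169 toward 7632 by 184; the body runs while x<7632, so iterations = ceil((bound-start)/step)
Step 2: Distance=6463
Step 3: ceil(6463/184)=36

36


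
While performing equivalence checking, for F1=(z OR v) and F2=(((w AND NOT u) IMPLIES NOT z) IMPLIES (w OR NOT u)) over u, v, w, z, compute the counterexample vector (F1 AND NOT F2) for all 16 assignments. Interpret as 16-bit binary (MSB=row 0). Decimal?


F1 = (z OR v)
F2 = (((w AND NOT u) IMPLIES NOT z) IMPLIES (w OR NOT u))
Counterexample to F1=>F2 is where F1=1 and F2=0.
Evaluate each row (bits = u,v,w,z, MSB first):
  row 0 [0000]: F1=0 F2=1 -> F1&~F2 -> 0
  row 1 [0001]: F1=1 F2=1 -> F1&~F2 -> 0
  row 2 [0010]: F1=0 F2=1 -> F1&~F2 -> 0
  row 3 [0011]: F1=1 F2=1 -> F1&~F2 -> 0
  row 4 [0100]: F1=1 F2=1 -> F1&~F2 -> 0
  row 5 [0101]: F1=1 F2=1 -> F1&~F2 -> 0
  row 6 [0110]: F1=1 F2=1 -> F1&~F2 -> 0
  row 7 [0111]: F1=1 F2=1 -> F1&~F2 -> 0
  row 8 [1000]: F1=0 F2=0 -> F1&~F2 -> 0
  row 9 [1001]: F1=1 F2=0 -> F1&~F2 -> 1
  row 10 [1010]: F1=0 F2=1 -> F1&~F2 -> 0
  row 11 [1011]: F1=1 F2=1 -> F1&~F2 -> 0
  row 12 [1100]: F1=1 F2=0 -> F1&~F2 -> 1
  row 13 [1101]: F1=1 F2=0 -> F1&~F2 -> 1
  row 14 [1110]: F1=1 F2=1 -> F1&~F2 -> 0
  row 15 [1111]: F1=1 F2=1 -> F1&~F2 -> 0
Full result column, 4 rows per line (u,v fixed per line; w,z runs 00..11 left to right):
  rows 0-3 [u,v=00]: 0000  = hex 0
  rows 4-7 [u,v=01]: 0000  = hex 0
  rows 8-11 [u,v=10]: 0100  = hex 4
  rows 12-15 [u,v=11]: 1100  = hex C
Counterexample vector (row 0 .. row 15) = 0000000001001100
Output column grouped in 4s = 0000 0000 0100 1100 = 0x004C
Convert to decimal digit by digit (value = value*16 + digit):
  0 -> 0
  0*16 + 0 = 0
  0*16 + 4 = 4
  4*16 + 12 (C) = 76
Decimal = 76

76


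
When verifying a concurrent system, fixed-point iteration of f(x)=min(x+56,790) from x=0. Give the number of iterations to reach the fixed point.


Step 1: x=0, cap=790, increment=56
Step 2: x grows by 56 each step until capped at 790; fixed point is x=790
Step 3: iterations = ceil(790/56) = 15

15


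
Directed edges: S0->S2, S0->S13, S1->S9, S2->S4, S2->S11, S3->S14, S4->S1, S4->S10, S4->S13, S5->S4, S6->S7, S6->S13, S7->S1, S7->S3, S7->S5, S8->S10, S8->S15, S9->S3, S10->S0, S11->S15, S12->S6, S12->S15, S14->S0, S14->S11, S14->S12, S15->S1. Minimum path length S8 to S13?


BFS layer-by-layer from S8:
  dist 0: {S8}
  dist 1: {S10, S15}
  dist 2: {S0, S1}
  dist 3: {S2, S9, S13}
  -> S13 reached at distance 3
Shortest path length = 3

3


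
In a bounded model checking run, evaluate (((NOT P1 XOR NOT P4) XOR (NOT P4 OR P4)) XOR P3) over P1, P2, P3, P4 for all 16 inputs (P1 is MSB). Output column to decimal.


Formula: (((NOT P1 XOR NOT P4) XOR (NOT P4 OR P4)) XOR P3) over P1, P2, P3, P4 (16 rows)
Evaluate each row (bits = P1,P2,P3,P4, MSB first):
  row 0 [0000]: (((NOT 0 XOR NOT 0) XOR (NOT 0 OR 0)) XOR 0) -> 1
  row 1 [0001]: (((NOT 0 XOR NOT 1) XOR (NOT 1 OR 1)) XOR 0) -> 0
  row 2 [0010]: (((NOT 0 XOR NOT 0) XOR (NOT 0 OR 0)) XOR 1) -> 0
  row 3 [0011]: (((NOT 0 XOR NOT 1) XOR (NOT 1 OR 1)) XOR 1) -> 1
  row 4 [0100]: (((NOT 0 XOR NOT 0) XOR (NOT 0 OR 0)) XOR 0) -> 1
  row 5 [0101]: (((NOT 0 XOR NOT 1) XOR (NOT 1 OR 1)) XOR 0) -> 0
  row 6 [0110]: (((NOT 0 XOR NOT 0) XOR (NOT 0 OR 0)) XOR 1) -> 0
  row 7 [0111]: (((NOT 0 XOR NOT 1) XOR (NOT 1 OR 1)) XOR 1) -> 1
  row 8 [1000]: (((NOT 1 XOR NOT 0) XOR (NOT 0 OR 0)) XOR 0) -> 0
  row 9 [1001]: (((NOT 1 XOR NOT 1) XOR (NOT 1 OR 1)) XOR 0) -> 1
  row 10 [1010]: (((NOT 1 XOR NOT 0) XOR (NOT 0 OR 0)) XOR 1) -> 1
  row 11 [1011]: (((NOT 1 XOR NOT 1) XOR (NOT 1 OR 1)) XOR 1) -> 0
  row 12 [1100]: (((NOT 1 XOR NOT 0) XOR (NOT 0 OR 0)) XOR 0) -> 0
  row 13 [1101]: (((NOT 1 XOR NOT 1) XOR (NOT 1 OR 1)) XOR 0) -> 1
  row 14 [1110]: (((NOT 1 XOR NOT 0) XOR (NOT 0 OR 0)) XOR 1) -> 1
  row 15 [1111]: (((NOT 1 XOR NOT 1) XOR (NOT 1 OR 1)) XOR 1) -> 0
Full result column, 4 rows per line (P1,P2 fixed per line; P3,P4 runs 00..11 left to right):
  rows 0-3 [P1,P2=00]: 1001  = hex 9
  rows 4-7 [P1,P2=01]: 1001  = hex 9
  rows 8-11 [P1,P2=10]: 0110  = hex 6
  rows 12-15 [P1,P2=11]: 0110  = hex 6
Output column (row 0 .. row 15) = 1001100101100110
Output column grouped in 4s = 1001 1001 0110 0110 = 0x9966
Convert to decimal digit by digit (value = value*16 + digit):
  9 -> 9
  9*16 + 9 = 153
  153*16 + 6 = 2454
  2454*16 + 6 = 39270
Decimal = 39270

39270


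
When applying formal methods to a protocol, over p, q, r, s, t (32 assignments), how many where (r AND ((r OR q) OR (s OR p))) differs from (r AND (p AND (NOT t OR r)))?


F1 = (r AND ((r OR q) OR (s OR p)))
F2 = (r AND (p AND (NOT t OR r)))
Evaluate both on each of 32 rows (bits = p,q,r,s,t):
  row 0 [00000]: F1=0 F2=0 -> 0
  row 1 [00001]: F1=0 F2=0 -> 0
  row 2 [00010]: F1=0 F2=0 -> 0
  row 3 [00011]: F1=0 F2=0 -> 0
  row 4 [00100]: F1=1 F2=0 (differ) -> 1
  row 5 [00101]: F1=1 F2=0 (differ) -> 1
  row 6 [00110]: F1=1 F2=0 (differ) -> 1
  row 7 [00111]: F1=1 F2=0 (differ) -> 1
  row 8 [01000]: F1=0 F2=0 -> 0
  row 9 [01001]: F1=0 F2=0 -> 0
  row 10 [01010]: F1=0 F2=0 -> 0
  row 11 [01011]: F1=0 F2=0 -> 0
  row 12 [01100]: F1=1 F2=0 (differ) -> 1
  row 13 [01101]: F1=1 F2=0 (differ) -> 1
  row 14 [01110]: F1=1 F2=0 (differ) -> 1
  row 15 [01111]: F1=1 F2=0 (differ) -> 1
  row 16 [10000]: F1=0 F2=0 -> 0
  row 17 [10001]: F1=0 F2=0 -> 0
  row 18 [10010]: F1=0 F2=0 -> 0
  row 19 [10011]: F1=0 F2=0 -> 0
  row 20 [10100]: F1=1 F2=1 -> 0
  row 21 [10101]: F1=1 F2=1 -> 0
  row 22 [10110]: F1=1 F2=1 -> 0
  row 23 [10111]: F1=1 F2=1 -> 0
  row 24 [11000]: F1=0 F2=0 -> 0
  row 25 [11001]: F1=0 F2=0 -> 0
  row 26 [11010]: F1=0 F2=0 -> 0
  row 27 [11011]: F1=0 F2=0 -> 0
  row 28 [11100]: F1=1 F2=1 -> 0
  row 29 [11101]: F1=1 F2=1 -> 0
  row 30 [11110]: F1=1 F2=1 -> 0
  row 31 [11111]: F1=1 F2=1 -> 0
Full result column, 8 rows per line (p,q fixed per line; r,s,t runs 000..111 left to right):
  rows 0-7 [p,q=00]: 00001111  (ones: 4)
  rows 8-15 [p,q=01]: 00001111  (ones: 4)
  rows 16-23 [p,q=10]: 00000000  (ones: 0)
  rows 24-31 [p,q=11]: 00000000  (ones: 0)
Disagreements = 4+4+0+0 = 8

8


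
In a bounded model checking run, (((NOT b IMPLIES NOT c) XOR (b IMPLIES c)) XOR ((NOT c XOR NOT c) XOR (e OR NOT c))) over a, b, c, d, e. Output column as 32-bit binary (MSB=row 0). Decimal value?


Formula: (((NOT b IMPLIES NOT c) XOR (b IMPLIES c)) XOR ((NOT c XOR NOT c) XOR (e OR NOT c))) over a, b, c, d, e (32 rows)
Evaluate each row (bits = a,b,c,d,e, MSB first):
  row 0 [00000]: (((NOT 0 IMPLIES NOT 0) XOR (0 IMPLIES 0)) XOR ((NOT 0 XOR NOT 0) XOR (0 OR NOT 0))) -> 1
  row 1 [00001]: (((NOT 0 IMPLIES NOT 0) XOR (0 IMPLIES 0)) XOR ((NOT 0 XOR NOT 0) XOR (1 OR NOT 0))) -> 1
  row 2 [00010]: (((NOT 0 IMPLIES NOT 0) XOR (0 IMPLIES 0)) XOR ((NOT 0 XOR NOT 0) XOR (0 OR NOT 0))) -> 1
  row 3 [00011]: (((NOT 0 IMPLIES NOT 0) XOR (0 IMPLIES 0)) XOR ((NOT 0 XOR NOT 0) XOR (1 OR NOT 0))) -> 1
  row 4 [00100]: (((NOT 0 IMPLIES NOT 1) XOR (0 IMPLIES 1)) XOR ((NOT 1 XOR NOT 1) XOR (0 OR NOT 1))) -> 1
  row 5 [00101]: (((NOT 0 IMPLIES NOT 1) XOR (0 IMPLIES 1)) XOR ((NOT 1 XOR NOT 1) XOR (1 OR NOT 1))) -> 0
  row 6 [00110]: (((NOT 0 IMPLIES NOT 1) XOR (0 IMPLIES 1)) XOR ((NOT 1 XOR NOT 1) XOR (0 OR NOT 1))) -> 1
  row 7 [00111]: (((NOT 0 IMPLIES NOT 1) XOR (0 IMPLIES 1)) XOR ((NOT 1 XOR NOT 1) XOR (1 OR NOT 1))) -> 0
  row 8 [01000]: (((NOT 1 IMPLIES NOT 0) XOR (1 IMPLIES 0)) XOR ((NOT 0 XOR NOT 0) XOR (0 OR NOT 0))) -> 0
  row 9 [01001]: (((NOT 1 IMPLIES NOT 0) XOR (1 IMPLIES 0)) XOR ((NOT 0 XOR NOT 0) XOR (1 OR NOT 0))) -> 0
  row 10 [01010]: (((NOT 1 IMPLIES NOT 0) XOR (1 IMPLIES 0)) XOR ((NOT 0 XOR NOT 0) XOR (0 OR NOT 0))) -> 0
  row 11 [01011]: (((NOT 1 IMPLIES NOT 0) XOR (1 IMPLIES 0)) XOR ((NOT 0 XOR NOT 0) XOR (1 OR NOT 0))) -> 0
  row 12 [01100]: (((NOT 1 IMPLIES NOT 1) XOR (1 IMPLIES 1)) XOR ((NOT 1 XOR NOT 1) XOR (0 OR NOT 1))) -> 0
  row 13 [01101]: (((NOT 1 IMPLIES NOT 1) XOR (1 IMPLIES 1)) XOR ((NOT 1 XOR NOT 1) XOR (1 OR NOT 1))) -> 1
  row 14 [01110]: (((NOT 1 IMPLIES NOT 1) XOR (1 IMPLIES 1)) XOR ((NOT 1 XOR NOT 1) XOR (0 OR NOT 1))) -> 0
  row 15 [01111]: (((NOT 1 IMPLIES NOT 1) XOR (1 IMPLIES 1)) XOR ((NOT 1 XOR NOT 1) XOR (1 OR NOT 1))) -> 1
  row 16 [10000]: (((NOT 0 IMPLIES NOT 0) XOR (0 IMPLIES 0)) XOR ((NOT 0 XOR NOT 0) XOR (0 OR NOT 0))) -> 1
  row 17 [10001]: (((NOT 0 IMPLIES NOT 0) XOR (0 IMPLIES 0)) XOR ((NOT 0 XOR NOT 0) XOR (1 OR NOT 0))) -> 1
  row 18 [10010]: (((NOT 0 IMPLIES NOT 0) XOR (0 IMPLIES 0)) XOR ((NOT 0 XOR NOT 0) XOR (0 OR NOT 0))) -> 1
  row 19 [10011]: (((NOT 0 IMPLIES NOT 0) XOR (0 IMPLIES 0)) XOR ((NOT 0 XOR NOT 0) XOR (1 OR NOT 0))) -> 1
  row 20 [10100]: (((NOT 0 IMPLIES NOT 1) XOR (0 IMPLIES 1)) XOR ((NOT 1 XOR NOT 1) XOR (0 OR NOT 1))) -> 1
  row 21 [10101]: (((NOT 0 IMPLIES NOT 1) XOR (0 IMPLIES 1)) XOR ((NOT 1 XOR NOT 1) XOR (1 OR NOT 1))) -> 0
  row 22 [10110]: (((NOT 0 IMPLIES NOT 1) XOR (0 IMPLIES 1)) XOR ((NOT 1 XOR NOT 1) XOR (0 OR NOT 1))) -> 1
  row 23 [10111]: (((NOT 0 IMPLIES NOT 1) XOR (0 IMPLIES 1)) XOR ((NOT 1 XOR NOT 1) XOR (1 OR NOT 1))) -> 0
  row 24 [11000]: (((NOT 1 IMPLIES NOT 0) XOR (1 IMPLIES 0)) XOR ((NOT 0 XOR NOT 0) XOR (0 OR NOT 0))) -> 0
  row 25 [11001]: (((NOT 1 IMPLIES NOT 0) XOR (1 IMPLIES 0)) XOR ((NOT 0 XOR NOT 0) XOR (1 OR NOT 0))) -> 0
  row 26 [11010]: (((NOT 1 IMPLIES NOT 0) XOR (1 IMPLIES 0)) XOR ((NOT 0 XOR NOT 0) XOR (0 OR NOT 0))) -> 0
  row 27 [11011]: (((NOT 1 IMPLIES NOT 0) XOR (1 IMPLIES 0)) XOR ((NOT 0 XOR NOT 0) XOR (1 OR NOT 0))) -> 0
  row 28 [11100]: (((NOT 1 IMPLIES NOT 1) XOR (1 IMPLIES 1)) XOR ((NOT 1 XOR NOT 1) XOR (0 OR NOT 1))) -> 0
  row 29 [11101]: (((NOT 1 IMPLIES NOT 1) XOR (1 IMPLIES 1)) XOR ((NOT 1 XOR NOT 1) XOR (1 OR NOT 1))) -> 1
  row 30 [11110]: (((NOT 1 IMPLIES NOT 1) XOR (1 IMPLIES 1)) XOR ((NOT 1 XOR NOT 1) XOR (0 OR NOT 1))) -> 0
  row 31 [11111]: (((NOT 1 IMPLIES NOT 1) XOR (1 IMPLIES 1)) XOR ((NOT 1 XOR NOT 1) XOR (1 OR NOT 1))) -> 1
Full result column, 4 rows per line (a,b,c fixed per line; d,e runs 00..11 left to right):
  rows 0-3 [a,b,c=000]: 1111  = hex F
  rows 4-7 [a,b,c=001]: 1010  = hex A
  rows 8-11 [a,b,c=010]: 0000  = hex 0
  rows 12-15 [a,b,c=011]: 0101  = hex 5
  rows 16-19 [a,b,c=100]: 1111  = hex F
  rows 20-23 [a,b,c=101]: 1010  = hex A
  rows 24-27 [a,b,c=110]: 0000  = hex 0
  rows 28-31 [a,b,c=111]: 0101  = hex 5
Output column (row 0 .. row 31) = 11111010000001011111101000000101
Output column grouped in 4s = 1111 1010 0000 0101 1111 1010 0000 0101 = 0xFA05FA05
Convert to decimal digit by digit (value = value*16 + digit):
  F -> 15
  15*16 + 10 (A) = 250
  250*16 + 0 = 4000
  4000*16 + 5 = 64005
  64005*16 + 15 (F) = 1024095
  1024095*16 + 10 (A) = 16385530
  16385530*16 + 0 = 262168480
  262168480*16 + 5 = 4194695685
Decimal = 4194695685

4194695685


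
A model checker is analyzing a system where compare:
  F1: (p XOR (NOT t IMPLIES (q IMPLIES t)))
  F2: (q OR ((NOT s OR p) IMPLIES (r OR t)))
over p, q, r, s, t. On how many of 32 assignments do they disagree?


F1 = (p XOR (NOT t IMPLIES (q IMPLIES t)))
F2 = (q OR ((NOT s OR p) IMPLIES (r OR t)))
Evaluate both on each of 32 rows (bits = p,q,r,s,t):
  row 0 [00000]: F1=1 F2=0 (differ) -> 1
  row 1 [00001]: F1=1 F2=1 -> 0
  row 2 [00010]: F1=1 F2=1 -> 0
  row 3 [00011]: F1=1 F2=1 -> 0
  row 4 [00100]: F1=1 F2=1 -> 0
  row 5 [00101]: F1=1 F2=1 -> 0
  row 6 [00110]: F1=1 F2=1 -> 0
  row 7 [00111]: F1=1 F2=1 -> 0
  row 8 [01000]: F1=0 F2=1 (differ) -> 1
  row 9 [01001]: F1=1 F2=1 -> 0
  row 10 [01010]: F1=0 F2=1 (differ) -> 1
  row 11 [01011]: F1=1 F2=1 -> 0
  row 12 [01100]: F1=0 F2=1 (differ) -> 1
  row 13 [01101]: F1=1 F2=1 -> 0
  row 14 [01110]: F1=0 F2=1 (differ) -> 1
  row 15 [01111]: F1=1 F2=1 -> 0
  row 16 [10000]: F1=0 F2=0 -> 0
  row 17 [10001]: F1=0 F2=1 (differ) -> 1
  row 18 [10010]: F1=0 F2=0 -> 0
  row 19 [10011]: F1=0 F2=1 (differ) -> 1
  row 20 [10100]: F1=0 F2=1 (differ) -> 1
  row 21 [10101]: F1=0 F2=1 (differ) -> 1
  row 22 [10110]: F1=0 F2=1 (differ) -> 1
  row 23 [10111]: F1=0 F2=1 (differ) -> 1
  row 24 [11000]: F1=1 F2=1 -> 0
  row 25 [11001]: F1=0 F2=1 (differ) -> 1
  row 26 [11010]: F1=1 F2=1 -> 0
  row 27 [11011]: F1=0 F2=1 (differ) -> 1
  row 28 [11100]: F1=1 F2=1 -> 0
  row 29 [11101]: F1=0 F2=1 (differ) -> 1
  row 30 [11110]: F1=1 F2=1 -> 0
  row 31 [11111]: F1=0 F2=1 (differ) -> 1
Full result column, 8 rows per line (p,q fixed per line; r,s,t runs 000..111 left to right):
  rows 0-7 [p,q=00]: 10000000  (ones: 1)
  rows 8-15 [p,q=01]: 10101010  (ones: 4)
  rows 16-23 [p,q=10]: 01011111  (ones: 6)
  rows 24-31 [p,q=11]: 01010101  (ones: 4)
Disagreements = 1+4+6+4 = 15

15
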